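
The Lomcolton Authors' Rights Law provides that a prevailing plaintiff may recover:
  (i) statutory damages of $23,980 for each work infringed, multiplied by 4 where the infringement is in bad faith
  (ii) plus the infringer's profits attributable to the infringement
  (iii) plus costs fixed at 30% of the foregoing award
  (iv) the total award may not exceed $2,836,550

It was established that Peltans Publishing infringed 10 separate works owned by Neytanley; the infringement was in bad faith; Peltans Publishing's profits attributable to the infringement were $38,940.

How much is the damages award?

$1,297,582

Statutory damages: 10 × $23,980 = $239,800
Multiplied by 4: 4 × $239,800 = $959,200
Combined award: $959,200 + $38,940 = $998,140
Costs: 30% of $998,140 = $299,442
Award plus costs: $998,140 + $299,442 = $1,297,582
Cap at $2,836,550: $1,297,582 is within the cap, no reduction.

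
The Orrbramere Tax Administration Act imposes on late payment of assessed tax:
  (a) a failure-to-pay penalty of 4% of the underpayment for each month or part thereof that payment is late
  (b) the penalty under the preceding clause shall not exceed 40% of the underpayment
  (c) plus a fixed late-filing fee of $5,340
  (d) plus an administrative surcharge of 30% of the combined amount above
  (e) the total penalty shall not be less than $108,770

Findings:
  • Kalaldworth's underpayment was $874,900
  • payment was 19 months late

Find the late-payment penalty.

Accrued rate: 4% × 19 = 76%, capped at 40% → 40%
Failure-to-pay penalty: 40% of $874,900 = $349,960
Penalty before surcharge: $349,960 + $5,340 = $355,300
Administrative surcharge: 30% of $355,300 = $106,590
Total penalty: $355,300 + $106,590 = $461,890
Minimum $108,770: $461,890 meets the minimum, no increase.

$461,890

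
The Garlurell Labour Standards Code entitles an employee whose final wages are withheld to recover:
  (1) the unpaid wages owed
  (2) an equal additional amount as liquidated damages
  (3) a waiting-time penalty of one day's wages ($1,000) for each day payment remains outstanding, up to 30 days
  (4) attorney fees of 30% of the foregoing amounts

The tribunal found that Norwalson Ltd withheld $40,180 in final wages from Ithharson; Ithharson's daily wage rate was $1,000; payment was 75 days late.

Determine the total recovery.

$143,468

Liquidated damages (equal amount): $40,180
Penalty days: min(75, 30) = 30
Waiting-time penalty: 30 × $1,000 = $30,000
Subtotal: $40,180 + $40,180 + $30,000 = $110,360
Attorney fees: 30% of $110,360 = $33,108
Total award: $110,360 + $33,108 = $143,468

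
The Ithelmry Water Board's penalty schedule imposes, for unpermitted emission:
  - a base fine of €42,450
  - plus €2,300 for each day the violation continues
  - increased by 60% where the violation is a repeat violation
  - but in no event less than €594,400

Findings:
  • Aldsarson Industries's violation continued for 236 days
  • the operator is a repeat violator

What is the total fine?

€936,400

Per-day component: 236 × €2,300 = €542,800
Base plus per-day: €42,450 + €542,800 = €585,250
Enhancement: 60% of €585,250 = €351,150
Enhanced fine: €585,250 + €351,150 = €936,400
Minimum €594,400: €936,400 meets the minimum, no increase.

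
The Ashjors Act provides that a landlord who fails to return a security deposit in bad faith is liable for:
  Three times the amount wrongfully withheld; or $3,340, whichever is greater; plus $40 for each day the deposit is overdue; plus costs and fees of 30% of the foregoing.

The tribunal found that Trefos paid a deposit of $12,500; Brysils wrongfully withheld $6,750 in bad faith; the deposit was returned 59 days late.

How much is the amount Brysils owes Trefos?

Trebled: 3 × $6,750 = $20,250
Minimum $3,340: $20,250 meets the minimum, no increase.
Late-return penalty: 59 × $40 = $2,360
Damages plus late penalty: $20,250 + $2,360 = $22,610
Costs and fees: 30% of $22,610 = $6,783
Total recovery: $22,610 + $6,783 = $29,393

$29,393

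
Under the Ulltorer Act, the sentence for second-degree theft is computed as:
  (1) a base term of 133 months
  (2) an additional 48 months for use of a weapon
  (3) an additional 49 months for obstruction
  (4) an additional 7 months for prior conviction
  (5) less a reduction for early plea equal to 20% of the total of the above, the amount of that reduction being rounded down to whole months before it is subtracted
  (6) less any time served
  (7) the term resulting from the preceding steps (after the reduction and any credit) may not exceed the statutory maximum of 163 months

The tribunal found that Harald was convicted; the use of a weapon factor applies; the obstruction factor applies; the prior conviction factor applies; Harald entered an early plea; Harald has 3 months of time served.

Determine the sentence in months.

Sentence: 163 months

Use of a weapon enhancement: +48 months
Obstruction enhancement: +49 months
Prior conviction enhancement: +7 months
Adjusted term: 133 months + 48 months + 49 months + 7 months = 237 months
Early plea reduction: 20% of 237 months = 47 months (rounded down)
After reduction: 237 − 47 = 190 months
Less time served: 190 months − 3 months = 187 months
Cap at 163 months: 187 months exceeds the cap → 163 months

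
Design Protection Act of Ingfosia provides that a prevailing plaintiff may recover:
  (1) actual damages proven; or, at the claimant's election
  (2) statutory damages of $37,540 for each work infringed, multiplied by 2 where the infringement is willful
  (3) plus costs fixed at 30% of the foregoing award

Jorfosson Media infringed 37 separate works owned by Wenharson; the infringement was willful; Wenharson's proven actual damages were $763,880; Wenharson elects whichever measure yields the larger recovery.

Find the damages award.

Statutory damages: 37 × $37,540 = $1,388,980
Doubled: 2 × $1,388,980 = $2,777,960
Greater of actual damages ($763,880) or enhanced statutory damages ($2,777,960): $2,777,960
Costs: 30% of $2,777,960 = $833,388
Award plus costs: $2,777,960 + $833,388 = $3,611,348

$3,611,348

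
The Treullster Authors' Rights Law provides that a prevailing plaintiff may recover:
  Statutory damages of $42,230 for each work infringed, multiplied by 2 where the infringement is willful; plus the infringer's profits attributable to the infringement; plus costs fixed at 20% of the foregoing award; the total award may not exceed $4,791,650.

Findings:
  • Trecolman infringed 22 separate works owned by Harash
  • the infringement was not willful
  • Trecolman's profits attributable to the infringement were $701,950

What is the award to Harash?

$1,957,212

Statutory damages: 22 × $42,230 = $929,060
Infringement not willful: no ×2 enhancement.
Combined award: $929,060 + $701,950 = $1,631,010
Costs: 20% of $1,631,010 = $326,202
Award plus costs: $1,631,010 + $326,202 = $1,957,212
Cap at $4,791,650: $1,957,212 is within the cap, no reduction.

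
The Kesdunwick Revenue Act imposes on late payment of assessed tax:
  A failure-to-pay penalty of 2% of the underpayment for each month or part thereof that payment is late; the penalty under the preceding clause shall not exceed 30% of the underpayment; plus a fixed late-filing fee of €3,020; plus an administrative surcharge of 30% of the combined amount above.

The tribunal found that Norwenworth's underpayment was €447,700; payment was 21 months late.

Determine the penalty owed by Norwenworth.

€178,529

Accrued rate: 2% × 21 = 42%, capped at 30% → 30%
Failure-to-pay penalty: 30% of €447,700 = €134,310
Penalty before surcharge: €134,310 + €3,020 = €137,330
Administrative surcharge: 30% of €137,330 = €41,199
Total penalty: €137,330 + €41,199 = €178,529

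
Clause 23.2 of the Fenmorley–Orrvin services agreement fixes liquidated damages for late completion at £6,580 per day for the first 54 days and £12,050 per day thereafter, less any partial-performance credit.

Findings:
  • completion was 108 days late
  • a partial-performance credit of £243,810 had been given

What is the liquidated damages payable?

£762,210

First 54 days: 54 × £6,580 = £355,320
Remaining days: (108 − 54) × £12,050 = £650,700
Accrued per-day damages: £355,320 + £650,700 = £1,006,020
Less partial-performance credit: £1,006,020 − £243,810 = £762,210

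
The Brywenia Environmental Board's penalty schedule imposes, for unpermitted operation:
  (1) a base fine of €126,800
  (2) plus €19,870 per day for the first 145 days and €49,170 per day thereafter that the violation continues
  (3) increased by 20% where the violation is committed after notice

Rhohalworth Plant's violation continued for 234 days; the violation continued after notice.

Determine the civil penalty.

First 145 days: 145 × €19,870 = €2,881,150
Remaining days: (234 − 145) × €49,170 = €4,376,130
Per-day component: €2,881,150 + €4,376,130 = €7,257,280
Base plus per-day: €126,800 + €7,257,280 = €7,384,080
Enhancement: 20% of €7,384,080 = €1,476,816
Enhanced fine: €7,384,080 + €1,476,816 = €8,860,896

Civil penalty: €8,860,896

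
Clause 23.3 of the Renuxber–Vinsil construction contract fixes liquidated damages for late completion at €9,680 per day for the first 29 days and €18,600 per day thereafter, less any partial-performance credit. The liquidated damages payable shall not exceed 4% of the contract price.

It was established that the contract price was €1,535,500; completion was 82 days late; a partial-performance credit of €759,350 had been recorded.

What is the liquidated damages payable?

€61,420

First 29 days: 29 × €9,680 = €280,720
Remaining days: (82 − 29) × €18,600 = €985,800
Accrued per-day damages: €280,720 + €985,800 = €1,266,520
Less partial-performance credit: €1,266,520 − €759,350 = €507,170
Cap: 4% of €1,535,500 = €61,420
Cap at €61,420: €507,170 exceeds the cap → €61,420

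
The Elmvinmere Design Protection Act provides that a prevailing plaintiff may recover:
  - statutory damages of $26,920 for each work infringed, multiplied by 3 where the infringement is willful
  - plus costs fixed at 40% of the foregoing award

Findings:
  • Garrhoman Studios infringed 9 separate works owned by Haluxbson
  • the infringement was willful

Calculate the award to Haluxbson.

Statutory damages: 9 × $26,920 = $242,280
Trebled: 3 × $242,280 = $726,840
Costs: 40% of $726,840 = $290,736
Award plus costs: $726,840 + $290,736 = $1,017,576

$1,017,576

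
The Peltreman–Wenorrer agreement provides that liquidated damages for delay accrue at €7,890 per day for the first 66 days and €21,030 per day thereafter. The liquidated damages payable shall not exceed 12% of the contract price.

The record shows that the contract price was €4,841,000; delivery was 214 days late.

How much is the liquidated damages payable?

First 66 days: 66 × €7,890 = €520,740
Remaining days: (214 − 66) × €21,030 = €3,112,440
Accrued per-day damages: €520,740 + €3,112,440 = €3,633,180
Cap: 12% of €4,841,000 = €580,920
Cap at €580,920: €3,633,180 exceeds the cap → €580,920

€580,920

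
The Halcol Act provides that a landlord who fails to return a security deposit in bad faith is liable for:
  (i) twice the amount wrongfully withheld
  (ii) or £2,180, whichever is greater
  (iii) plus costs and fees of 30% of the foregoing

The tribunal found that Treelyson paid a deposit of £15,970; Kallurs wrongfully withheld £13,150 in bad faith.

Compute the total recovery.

£34,190

Doubled: 2 × £13,150 = £26,300
Minimum £2,180: £26,300 meets the minimum, no increase.
Costs and fees: 30% of £26,300 = £7,890
Total recovery: £26,300 + £7,890 = £34,190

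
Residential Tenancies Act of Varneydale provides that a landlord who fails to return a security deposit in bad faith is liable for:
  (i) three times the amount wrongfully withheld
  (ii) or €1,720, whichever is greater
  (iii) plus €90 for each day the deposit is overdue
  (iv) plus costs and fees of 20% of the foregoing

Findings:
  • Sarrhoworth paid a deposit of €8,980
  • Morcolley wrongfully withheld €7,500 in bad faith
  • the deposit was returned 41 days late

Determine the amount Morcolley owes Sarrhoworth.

Recovery: €31,428

Trebled: 3 × €7,500 = €22,500
Minimum €1,720: €22,500 meets the minimum, no increase.
Late-return penalty: 41 × €90 = €3,690
Damages plus late penalty: €22,500 + €3,690 = €26,190
Costs and fees: 20% of €26,190 = €5,238
Total recovery: €26,190 + €5,238 = €31,428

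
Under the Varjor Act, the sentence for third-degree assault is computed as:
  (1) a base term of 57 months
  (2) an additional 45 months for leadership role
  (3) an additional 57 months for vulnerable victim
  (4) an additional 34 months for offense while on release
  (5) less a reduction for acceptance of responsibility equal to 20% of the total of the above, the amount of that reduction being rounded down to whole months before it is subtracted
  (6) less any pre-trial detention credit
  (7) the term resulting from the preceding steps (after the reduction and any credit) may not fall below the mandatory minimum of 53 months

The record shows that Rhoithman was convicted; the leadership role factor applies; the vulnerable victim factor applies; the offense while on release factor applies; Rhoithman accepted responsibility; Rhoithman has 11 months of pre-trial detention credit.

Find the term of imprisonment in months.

144 months

Leadership role enhancement: +45 months
Vulnerable victim enhancement: +57 months
Offense while on release enhancement: +34 months
Adjusted term: 57 months + 45 months + 57 months + 34 months = 193 months
Acceptance of responsibility reduction: 20% of 193 months = 38 months (rounded down)
After reduction: 193 − 38 = 155 months
Less pre-trial detention credit: 155 months − 11 months = 144 months
Minimum 53 months: 144 months meets the minimum, no increase.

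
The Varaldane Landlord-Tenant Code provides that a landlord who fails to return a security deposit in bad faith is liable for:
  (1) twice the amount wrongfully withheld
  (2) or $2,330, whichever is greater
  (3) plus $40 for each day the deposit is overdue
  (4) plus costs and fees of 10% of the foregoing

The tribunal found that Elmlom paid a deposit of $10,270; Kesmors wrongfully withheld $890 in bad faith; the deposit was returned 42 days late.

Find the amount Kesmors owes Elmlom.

Doubled: 2 × $890 = $1,780
Minimum $2,330: $1,780 is below the minimum → $2,330
Late-return penalty: 42 × $40 = $1,680
Damages plus late penalty: $2,330 + $1,680 = $4,010
Costs and fees: 10% of $4,010 = $401
Total recovery: $4,010 + $401 = $4,411

$4,411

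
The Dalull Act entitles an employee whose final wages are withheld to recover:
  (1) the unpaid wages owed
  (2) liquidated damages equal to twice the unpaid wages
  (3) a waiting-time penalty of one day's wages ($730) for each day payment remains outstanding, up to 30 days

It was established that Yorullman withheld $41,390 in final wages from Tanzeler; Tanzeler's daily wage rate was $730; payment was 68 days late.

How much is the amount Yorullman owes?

Doubled: 2 × $41,390 = $82,780
Penalty days: min(68, 30) = 30
Waiting-time penalty: 30 × $730 = $21,900
Total award: $41,390 + $82,780 + $21,900 = $146,070

$146,070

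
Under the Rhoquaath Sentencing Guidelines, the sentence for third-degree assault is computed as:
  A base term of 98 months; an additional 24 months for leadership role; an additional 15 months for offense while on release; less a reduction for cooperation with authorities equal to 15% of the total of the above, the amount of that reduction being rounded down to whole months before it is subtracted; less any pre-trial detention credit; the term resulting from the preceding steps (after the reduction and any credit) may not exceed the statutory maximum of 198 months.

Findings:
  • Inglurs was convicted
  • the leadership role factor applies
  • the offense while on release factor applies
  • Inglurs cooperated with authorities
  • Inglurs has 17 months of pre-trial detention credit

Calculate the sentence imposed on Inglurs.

Leadership role enhancement: +24 months
Offense while on release enhancement: +15 months
Adjusted term: 98 months + 24 months + 15 months = 137 months
Cooperation with authorities reduction: 15% of 137 months = 20 months (rounded down)
After reduction: 137 − 20 = 117 months
Less pre-trial detention credit: 117 months − 17 months = 100 months
Cap at 198 months: 100 months is within the cap, no reduction.

100 months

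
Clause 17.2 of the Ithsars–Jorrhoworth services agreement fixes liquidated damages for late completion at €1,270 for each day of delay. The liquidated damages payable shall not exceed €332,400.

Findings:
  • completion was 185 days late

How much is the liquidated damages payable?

€234,950

Per-day damages: 185 × €1,270 = €234,950
Cap at €332,400: €234,950 is within the cap, no reduction.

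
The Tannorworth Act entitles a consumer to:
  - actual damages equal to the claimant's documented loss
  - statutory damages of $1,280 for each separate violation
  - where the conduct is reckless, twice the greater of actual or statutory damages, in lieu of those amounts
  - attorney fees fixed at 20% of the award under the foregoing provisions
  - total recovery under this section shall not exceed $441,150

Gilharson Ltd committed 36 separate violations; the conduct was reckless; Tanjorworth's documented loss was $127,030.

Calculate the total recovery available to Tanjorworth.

Statutory damages: 36 × $1,280 = $46,080
Greater of actual damages ($127,030) or statutory damages ($46,080): $127,030
Doubled: 2 × $127,030 = $254,060
Attorney fees: 20% of $254,060 = $50,812
Total before cap: $254,060 + $50,812 = $304,872
Cap at $441,150: $304,872 is within the cap, no reduction.

$304,872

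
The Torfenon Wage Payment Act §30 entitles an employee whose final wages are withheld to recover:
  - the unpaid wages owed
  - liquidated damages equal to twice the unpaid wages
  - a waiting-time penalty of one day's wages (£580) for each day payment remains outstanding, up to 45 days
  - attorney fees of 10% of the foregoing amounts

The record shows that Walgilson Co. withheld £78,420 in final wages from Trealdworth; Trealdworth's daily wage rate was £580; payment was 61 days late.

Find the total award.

£287,496

Doubled: 2 × £78,420 = £156,840
Penalty days: min(61, 45) = 45
Waiting-time penalty: 45 × £580 = £26,100
Subtotal: £78,420 + £156,840 + £26,100 = £261,360
Attorney fees: 10% of £261,360 = £26,136
Total award: £261,360 + £26,136 = £287,496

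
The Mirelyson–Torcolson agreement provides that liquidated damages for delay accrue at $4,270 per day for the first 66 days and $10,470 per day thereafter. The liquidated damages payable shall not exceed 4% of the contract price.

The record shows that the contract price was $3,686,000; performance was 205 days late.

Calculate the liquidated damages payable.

First 66 days: 66 × $4,270 = $281,820
Remaining days: (205 − 66) × $10,470 = $1,455,330
Accrued per-day damages: $281,820 + $1,455,330 = $1,737,150
Cap: 4% of $3,686,000 = $147,440
Cap at $147,440: $1,737,150 exceeds the cap → $147,440

$147,440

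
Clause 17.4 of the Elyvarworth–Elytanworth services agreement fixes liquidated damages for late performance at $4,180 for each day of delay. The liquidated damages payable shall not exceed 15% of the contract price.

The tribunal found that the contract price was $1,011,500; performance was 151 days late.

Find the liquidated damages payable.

Per-day damages: 151 × $4,180 = $631,180
Cap: 15% of $1,011,500 = $151,725
Cap at $151,725: $631,180 exceeds the cap → $151,725

Liquidated damages: $151,725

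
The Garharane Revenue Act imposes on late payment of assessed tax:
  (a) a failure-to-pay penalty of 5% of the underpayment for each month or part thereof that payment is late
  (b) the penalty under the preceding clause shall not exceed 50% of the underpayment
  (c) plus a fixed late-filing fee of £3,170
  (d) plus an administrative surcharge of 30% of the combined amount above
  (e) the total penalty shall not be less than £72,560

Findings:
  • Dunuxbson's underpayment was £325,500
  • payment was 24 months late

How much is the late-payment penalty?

Accrued rate: 5% × 24 = 120%, capped at 50% → 50%
Failure-to-pay penalty: 50% of £325,500 = £162,750
Penalty before surcharge: £162,750 + £3,170 = £165,920
Administrative surcharge: 30% of £165,920 = £49,776
Total penalty: £165,920 + £49,776 = £215,696
Minimum £72,560: £215,696 meets the minimum, no increase.

£215,696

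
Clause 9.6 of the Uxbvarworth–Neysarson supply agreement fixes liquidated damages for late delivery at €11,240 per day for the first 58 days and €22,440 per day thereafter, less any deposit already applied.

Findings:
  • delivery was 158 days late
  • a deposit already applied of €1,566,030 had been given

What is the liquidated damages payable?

€1,329,890

First 58 days: 58 × €11,240 = €651,920
Remaining days: (158 − 58) × €22,440 = €2,244,000
Accrued per-day damages: €651,920 + €2,244,000 = €2,895,920
Less deposit already applied: €2,895,920 − €1,566,030 = €1,329,890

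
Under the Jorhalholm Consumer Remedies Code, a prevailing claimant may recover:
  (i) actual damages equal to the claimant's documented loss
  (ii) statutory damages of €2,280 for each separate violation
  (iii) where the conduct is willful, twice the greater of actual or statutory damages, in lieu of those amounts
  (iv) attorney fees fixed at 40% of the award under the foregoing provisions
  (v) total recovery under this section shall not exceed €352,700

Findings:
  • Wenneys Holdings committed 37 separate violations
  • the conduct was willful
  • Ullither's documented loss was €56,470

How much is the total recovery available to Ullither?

€236,208

Statutory damages: 37 × €2,280 = €84,360
Greater of actual damages (€56,470) or statutory damages (€84,360): €84,360
Doubled: 2 × €84,360 = €168,720
Attorney fees: 40% of €168,720 = €67,488
Total before cap: €168,720 + €67,488 = €236,208
Cap at €352,700: €236,208 is within the cap, no reduction.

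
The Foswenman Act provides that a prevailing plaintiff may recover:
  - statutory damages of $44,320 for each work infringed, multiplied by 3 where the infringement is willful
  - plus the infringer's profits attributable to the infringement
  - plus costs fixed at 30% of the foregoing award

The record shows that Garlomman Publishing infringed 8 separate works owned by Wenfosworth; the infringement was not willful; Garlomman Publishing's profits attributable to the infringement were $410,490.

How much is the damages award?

Statutory damages: 8 × $44,320 = $354,560
Infringement not willful: no ×3 enhancement.
Combined award: $354,560 + $410,490 = $765,050
Costs: 30% of $765,050 = $229,515
Award plus costs: $765,050 + $229,515 = $994,565

Award: $994,565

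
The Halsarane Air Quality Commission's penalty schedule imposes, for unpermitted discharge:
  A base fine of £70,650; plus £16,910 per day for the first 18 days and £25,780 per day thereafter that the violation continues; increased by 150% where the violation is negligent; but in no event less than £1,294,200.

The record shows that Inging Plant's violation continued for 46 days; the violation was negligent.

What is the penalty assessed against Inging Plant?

Civil penalty: £2,742,175

First 18 days: 18 × £16,910 = £304,380
Remaining days: (46 − 18) × £25,780 = £721,840
Per-day component: £304,380 + £721,840 = £1,026,220
Base plus per-day: £70,650 + £1,026,220 = £1,096,870
Enhancement: 150% of £1,096,870 = £1,645,305
Enhanced fine: £1,096,870 + £1,645,305 = £2,742,175
Minimum £1,294,200: £2,742,175 meets the minimum, no increase.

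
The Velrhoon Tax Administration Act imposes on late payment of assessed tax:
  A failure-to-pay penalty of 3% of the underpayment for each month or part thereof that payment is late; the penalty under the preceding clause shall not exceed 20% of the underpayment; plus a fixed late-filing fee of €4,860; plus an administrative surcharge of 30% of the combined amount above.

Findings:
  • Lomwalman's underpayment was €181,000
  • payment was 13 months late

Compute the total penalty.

€53,378

Accrued rate: 3% × 13 = 39%, capped at 20% → 20%
Failure-to-pay penalty: 20% of €181,000 = €36,200
Penalty before surcharge: €36,200 + €4,860 = €41,060
Administrative surcharge: 30% of €41,060 = €12,318
Total penalty: €41,060 + €12,318 = €53,378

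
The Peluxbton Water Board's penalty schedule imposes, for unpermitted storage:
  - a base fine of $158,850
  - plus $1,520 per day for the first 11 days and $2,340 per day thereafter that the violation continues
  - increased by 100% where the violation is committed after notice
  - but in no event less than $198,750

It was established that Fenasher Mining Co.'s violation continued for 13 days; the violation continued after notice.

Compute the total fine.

$360,500

First 11 days: 11 × $1,520 = $16,720
Remaining days: (13 − 11) × $2,340 = $4,680
Per-day component: $16,720 + $4,680 = $21,400
Base plus per-day: $158,850 + $21,400 = $180,250
Enhancement: 100% of $180,250 = $180,250
Enhanced fine: $180,250 + $180,250 = $360,500
Minimum $198,750: $360,500 meets the minimum, no increase.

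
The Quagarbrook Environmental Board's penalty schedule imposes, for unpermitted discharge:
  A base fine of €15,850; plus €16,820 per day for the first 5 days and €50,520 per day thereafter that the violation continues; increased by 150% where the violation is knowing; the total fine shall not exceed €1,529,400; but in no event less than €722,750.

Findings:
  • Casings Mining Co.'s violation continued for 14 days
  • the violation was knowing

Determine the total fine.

First 5 days: 5 × €16,820 = €84,100
Remaining days: (14 − 5) × €50,520 = €454,680
Per-day component: €84,100 + €454,680 = €538,780
Base plus per-day: €15,850 + €538,780 = €554,630
Enhancement: 150% of €554,630 = €831,945
Enhanced fine: €554,630 + €831,945 = €1,386,575
Cap at €1,529,400: €1,386,575 is within the cap, no reduction.
Minimum €722,750: €1,386,575 meets the minimum, no increase.

€1,386,575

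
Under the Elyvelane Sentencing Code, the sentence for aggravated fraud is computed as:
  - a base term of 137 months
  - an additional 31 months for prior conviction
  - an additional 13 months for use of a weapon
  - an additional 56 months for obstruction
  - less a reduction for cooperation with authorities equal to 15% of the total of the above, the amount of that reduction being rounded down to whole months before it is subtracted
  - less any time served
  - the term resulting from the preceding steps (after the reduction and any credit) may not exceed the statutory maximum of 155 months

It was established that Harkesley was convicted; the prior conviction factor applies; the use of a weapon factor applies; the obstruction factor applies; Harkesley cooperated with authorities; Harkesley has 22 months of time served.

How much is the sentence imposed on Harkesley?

155 months

Prior conviction enhancement: +31 months
Use of a weapon enhancement: +13 months
Obstruction enhancement: +56 months
Adjusted term: 137 months + 31 months + 13 months + 56 months = 237 months
Cooperation with authorities reduction: 15% of 237 months = 35 months (rounded down)
After reduction: 237 − 35 = 202 months
Less time served: 202 months − 22 months = 180 months
Cap at 155 months: 180 months exceeds the cap → 155 months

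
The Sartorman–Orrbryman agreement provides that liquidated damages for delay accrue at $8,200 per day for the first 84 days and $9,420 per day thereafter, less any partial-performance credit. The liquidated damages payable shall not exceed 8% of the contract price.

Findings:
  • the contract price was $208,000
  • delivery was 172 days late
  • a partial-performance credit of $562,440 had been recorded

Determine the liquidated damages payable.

Liquidated damages: $16,640

First 84 days: 84 × $8,200 = $688,800
Remaining days: (172 − 84) × $9,420 = $828,960
Accrued per-day damages: $688,800 + $828,960 = $1,517,760
Less partial-performance credit: $1,517,760 − $562,440 = $955,320
Cap: 8% of $208,000 = $16,640
Cap at $16,640: $955,320 exceeds the cap → $16,640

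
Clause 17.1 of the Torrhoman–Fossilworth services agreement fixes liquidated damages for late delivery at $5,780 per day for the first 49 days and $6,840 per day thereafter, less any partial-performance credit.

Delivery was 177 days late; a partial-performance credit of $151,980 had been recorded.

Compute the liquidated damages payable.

$1,006,760

First 49 days: 49 × $5,780 = $283,220
Remaining days: (177 − 49) × $6,840 = $875,520
Accrued per-day damages: $283,220 + $875,520 = $1,158,740
Less partial-performance credit: $1,158,740 − $151,980 = $1,006,760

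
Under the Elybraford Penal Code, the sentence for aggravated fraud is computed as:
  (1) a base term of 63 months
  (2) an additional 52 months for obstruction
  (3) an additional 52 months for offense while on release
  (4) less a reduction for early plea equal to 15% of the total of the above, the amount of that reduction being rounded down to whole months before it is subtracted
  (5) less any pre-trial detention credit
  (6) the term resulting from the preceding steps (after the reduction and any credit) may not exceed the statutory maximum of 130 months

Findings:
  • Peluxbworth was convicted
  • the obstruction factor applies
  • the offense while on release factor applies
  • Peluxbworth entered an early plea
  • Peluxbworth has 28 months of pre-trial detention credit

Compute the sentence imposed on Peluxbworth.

114 months

Obstruction enhancement: +52 months
Offense while on release enhancement: +52 months
Adjusted term: 63 months + 52 months + 52 months = 167 months
Early plea reduction: 15% of 167 months = 25 months (rounded down)
After reduction: 167 − 25 = 142 months
Less pre-trial detention credit: 142 months − 28 months = 114 months
Cap at 130 months: 114 months is within the cap, no reduction.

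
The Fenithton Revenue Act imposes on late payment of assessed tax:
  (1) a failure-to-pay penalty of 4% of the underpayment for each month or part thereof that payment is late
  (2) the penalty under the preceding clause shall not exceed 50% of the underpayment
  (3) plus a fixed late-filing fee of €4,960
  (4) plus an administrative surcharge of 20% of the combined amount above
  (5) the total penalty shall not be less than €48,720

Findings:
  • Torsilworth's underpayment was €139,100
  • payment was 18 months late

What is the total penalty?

€89,412

Accrued rate: 4% × 18 = 72%, capped at 50% → 50%
Failure-to-pay penalty: 50% of €139,100 = €69,550
Penalty before surcharge: €69,550 + €4,960 = €74,510
Administrative surcharge: 20% of €74,510 = €14,902
Total penalty: €74,510 + €14,902 = €89,412
Minimum €48,720: €89,412 meets the minimum, no increase.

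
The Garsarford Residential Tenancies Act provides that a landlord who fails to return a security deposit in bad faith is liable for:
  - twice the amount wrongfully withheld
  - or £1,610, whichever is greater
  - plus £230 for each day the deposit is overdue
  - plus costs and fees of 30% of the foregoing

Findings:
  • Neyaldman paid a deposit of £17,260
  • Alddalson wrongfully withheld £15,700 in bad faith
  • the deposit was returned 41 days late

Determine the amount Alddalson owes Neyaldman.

£53,079

Doubled: 2 × £15,700 = £31,400
Minimum £1,610: £31,400 meets the minimum, no increase.
Late-return penalty: 41 × £230 = £9,430
Damages plus late penalty: £31,400 + £9,430 = £40,830
Costs and fees: 30% of £40,830 = £12,249
Total recovery: £40,830 + £12,249 = £53,079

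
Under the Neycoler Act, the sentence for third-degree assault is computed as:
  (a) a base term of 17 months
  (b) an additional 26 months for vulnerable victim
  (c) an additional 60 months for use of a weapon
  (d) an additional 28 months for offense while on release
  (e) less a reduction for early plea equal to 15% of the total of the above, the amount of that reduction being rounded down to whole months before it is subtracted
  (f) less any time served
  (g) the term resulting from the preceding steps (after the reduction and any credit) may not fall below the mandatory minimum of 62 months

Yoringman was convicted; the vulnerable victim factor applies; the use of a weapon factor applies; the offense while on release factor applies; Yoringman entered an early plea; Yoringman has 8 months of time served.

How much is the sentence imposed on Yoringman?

Vulnerable victim enhancement: +26 months
Use of a weapon enhancement: +60 months
Offense while on release enhancement: +28 months
Adjusted term: 17 months + 26 months + 60 months + 28 months = 131 months
Early plea reduction: 15% of 131 months = 19 months (rounded down)
After reduction: 131 − 19 = 112 months
Less time served: 112 months − 8 months = 104 months
Minimum 62 months: 104 months meets the minimum, no increase.

104 months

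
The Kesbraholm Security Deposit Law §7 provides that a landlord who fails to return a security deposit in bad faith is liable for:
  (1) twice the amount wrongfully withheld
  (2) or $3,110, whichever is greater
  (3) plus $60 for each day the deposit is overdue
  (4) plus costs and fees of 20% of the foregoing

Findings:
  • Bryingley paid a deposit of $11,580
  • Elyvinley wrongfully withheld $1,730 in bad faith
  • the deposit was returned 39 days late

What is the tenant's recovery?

$6,960

Doubled: 2 × $1,730 = $3,460
Minimum $3,110: $3,460 meets the minimum, no increase.
Late-return penalty: 39 × $60 = $2,340
Damages plus late penalty: $3,460 + $2,340 = $5,800
Costs and fees: 20% of $5,800 = $1,160
Total recovery: $5,800 + $1,160 = $6,960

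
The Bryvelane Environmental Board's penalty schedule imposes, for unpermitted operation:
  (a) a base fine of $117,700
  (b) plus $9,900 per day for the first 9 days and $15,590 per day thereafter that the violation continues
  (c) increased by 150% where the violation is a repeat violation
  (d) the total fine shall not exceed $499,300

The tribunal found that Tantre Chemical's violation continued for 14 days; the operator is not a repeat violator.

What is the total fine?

Civil penalty: $284,750

First 9 days: 9 × $9,900 = $89,100
Remaining days: (14 − 9) × $15,590 = $77,950
Per-day component: $89,100 + $77,950 = $167,050
Base plus per-day: $117,700 + $167,050 = $284,750
The operator is not a repeat violator: no 150% increase.
Cap at $499,300: $284,750 is within the cap, no reduction.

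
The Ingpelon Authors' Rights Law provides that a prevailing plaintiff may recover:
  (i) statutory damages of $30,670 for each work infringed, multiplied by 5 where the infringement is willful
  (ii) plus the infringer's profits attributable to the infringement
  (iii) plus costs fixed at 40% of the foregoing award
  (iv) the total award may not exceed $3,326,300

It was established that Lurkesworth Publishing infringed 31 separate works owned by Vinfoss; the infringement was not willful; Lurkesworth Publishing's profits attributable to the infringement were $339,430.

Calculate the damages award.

Statutory damages: 31 × $30,670 = $950,770
Infringement not willful: no ×5 enhancement.
Combined award: $950,770 + $339,430 = $1,290,200
Costs: 40% of $1,290,200 = $516,080
Award plus costs: $1,290,200 + $516,080 = $1,806,280
Cap at $3,326,300: $1,806,280 is within the cap, no reduction.

$1,806,280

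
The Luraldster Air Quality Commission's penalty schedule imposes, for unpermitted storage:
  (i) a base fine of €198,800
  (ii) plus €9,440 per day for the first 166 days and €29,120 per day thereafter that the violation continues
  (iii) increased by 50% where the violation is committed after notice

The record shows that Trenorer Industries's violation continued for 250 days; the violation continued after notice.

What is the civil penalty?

Civil penalty: €6,317,880

First 166 days: 166 × €9,440 = €1,567,040
Remaining days: (250 − 166) × €29,120 = €2,446,080
Per-day component: €1,567,040 + €2,446,080 = €4,013,120
Base plus per-day: €198,800 + €4,013,120 = €4,211,920
Enhancement: 50% of €4,211,920 = €2,105,960
Enhanced fine: €4,211,920 + €2,105,960 = €6,317,880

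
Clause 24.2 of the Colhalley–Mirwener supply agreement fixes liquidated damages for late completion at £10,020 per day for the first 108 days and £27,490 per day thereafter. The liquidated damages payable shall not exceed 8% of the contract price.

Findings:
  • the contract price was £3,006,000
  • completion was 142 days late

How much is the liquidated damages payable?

£240,480

First 108 days: 108 × £10,020 = £1,082,160
Remaining days: (142 − 108) × £27,490 = £934,660
Accrued per-day damages: £1,082,160 + £934,660 = £2,016,820
Cap: 8% of £3,006,000 = £240,480
Cap at £240,480: £2,016,820 exceeds the cap → £240,480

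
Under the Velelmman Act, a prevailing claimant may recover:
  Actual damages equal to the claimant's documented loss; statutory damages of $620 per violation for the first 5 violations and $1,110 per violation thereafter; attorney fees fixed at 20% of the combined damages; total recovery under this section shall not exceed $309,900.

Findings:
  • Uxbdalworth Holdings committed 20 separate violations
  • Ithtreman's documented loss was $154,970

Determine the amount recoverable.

$209,664

First 5 violations: 5 × $620 = $3,100
Remaining violations: (20 − 5) × $1,110 = $16,650
Statutory damages: $3,100 + $16,650 = $19,750
Combined damages: $154,970 + $19,750 = $174,720
Attorney fees: 20% of $174,720 = $34,944
Total before cap: $174,720 + $34,944 = $209,664
Cap at $309,900: $209,664 is within the cap, no reduction.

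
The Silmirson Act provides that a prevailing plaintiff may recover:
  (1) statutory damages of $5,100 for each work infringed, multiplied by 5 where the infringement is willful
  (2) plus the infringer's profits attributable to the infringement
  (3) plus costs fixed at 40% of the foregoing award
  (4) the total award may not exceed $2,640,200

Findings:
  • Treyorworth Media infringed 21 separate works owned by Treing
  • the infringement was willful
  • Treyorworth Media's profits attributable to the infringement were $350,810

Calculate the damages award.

$1,240,834

Statutory damages: 21 × $5,100 = $107,100
Multiplied by 5: 5 × $107,100 = $535,500
Combined award: $535,500 + $350,810 = $886,310
Costs: 40% of $886,310 = $354,524
Award plus costs: $886,310 + $354,524 = $1,240,834
Cap at $2,640,200: $1,240,834 is within the cap, no reduction.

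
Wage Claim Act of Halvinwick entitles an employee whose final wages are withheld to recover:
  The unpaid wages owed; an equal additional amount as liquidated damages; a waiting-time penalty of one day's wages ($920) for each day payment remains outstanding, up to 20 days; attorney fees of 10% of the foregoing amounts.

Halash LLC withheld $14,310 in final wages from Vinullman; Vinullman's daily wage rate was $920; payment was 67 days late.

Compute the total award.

$51,722

Liquidated damages (equal amount): $14,310
Penalty days: min(67, 20) = 20
Waiting-time penalty: 20 × $920 = $18,400
Subtotal: $14,310 + $14,310 + $18,400 = $47,020
Attorney fees: 10% of $47,020 = $4,702
Total award: $47,020 + $4,702 = $51,722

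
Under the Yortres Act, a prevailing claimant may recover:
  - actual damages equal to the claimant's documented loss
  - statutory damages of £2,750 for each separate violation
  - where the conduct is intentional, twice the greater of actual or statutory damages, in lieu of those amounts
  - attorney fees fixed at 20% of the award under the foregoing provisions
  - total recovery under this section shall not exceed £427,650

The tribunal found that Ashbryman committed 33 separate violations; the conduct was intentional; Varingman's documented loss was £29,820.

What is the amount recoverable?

£217,800

Statutory damages: 33 × £2,750 = £90,750
Greater of actual damages (£29,820) or statutory damages (£90,750): £90,750
Doubled: 2 × £90,750 = £181,500
Attorney fees: 20% of £181,500 = £36,300
Total before cap: £181,500 + £36,300 = £217,800
Cap at £427,650: £217,800 is within the cap, no reduction.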